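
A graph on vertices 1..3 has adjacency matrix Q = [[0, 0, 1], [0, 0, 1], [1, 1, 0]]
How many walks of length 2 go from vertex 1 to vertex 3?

0

The number of length-2 walks from vertex 1 to vertex 3 is entry (1,3) of Q², where Q is the adjacency matrix.
Q² = [[1, 1, 0], [1, 1, 0], [0, 0, 2]]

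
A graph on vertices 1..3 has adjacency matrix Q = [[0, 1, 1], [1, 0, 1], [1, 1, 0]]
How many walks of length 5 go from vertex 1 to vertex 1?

The number of length-5 walks from vertex 1 to vertex 1 is entry (1,1) of Q⁵, where Q is the adjacency matrix.
Q² = [[2, 1, 1], [1, 2, 1], [1, 1, 2]]
Q³ = [[2, 3, 3], [3, 2, 3], [3, 3, 2]]
Q⁴ = [[6, 5, 5], [5, 6, 5], [5, 5, 6]]
Q⁵ = [[10, 11, 11], [11, 10, 11], [11, 11, 10]]

10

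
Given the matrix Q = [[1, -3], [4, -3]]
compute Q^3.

[[13, 15], [-20, 33]]

Q^2 = [[-11, 6], [-8, -3]]
Q^3 = [[13, 15], [-20, 33]]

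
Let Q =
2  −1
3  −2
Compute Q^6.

Q² = I (check: tr Q = 0 and det Q = −1), so Q^6 = I since 6 is even.

[[1, 0], [0, 1]]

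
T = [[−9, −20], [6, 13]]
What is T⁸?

[[−32799, −65600], [19680, 39361]]

tr T = 4 and det T = 3, so the characteristic polynomial is λ² − (4)λ + (3) with roots 1 and 3.
Eigenvectors give P = [[−2, −5], [1, 3]] with P⁻¹ = [[−3, −5], [1, 2]], and T = P·diag(1, 3)·P⁻¹.
Then T⁸ = P·diag(1, 6561)·P⁻¹ = [[−2, −32805], [1, 19683]] · [[−3, −5], [1, 2]] = [[−32799, −65600], [19680, 39361]].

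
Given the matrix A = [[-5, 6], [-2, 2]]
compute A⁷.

tr A = -3 and det A = 2, so the characteristic polynomial is λ² − (-3)λ + (2) with roots -1 and -2.
Eigenvectors give P = [[-3, 2], [-2, 1]] with P⁻¹ = [[1, -2], [2, -3]], and A = P·diag(-1, -2)·P⁻¹.
Then A⁷ = P·diag(-1, -128)·P⁻¹ = [[3, -256], [2, -128]] · [[1, -2], [2, -3]] = [[-509, 762], [-254, 380]].

[[-509, 762], [-254, 380]]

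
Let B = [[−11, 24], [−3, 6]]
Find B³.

[[−179, 456], [−57, 144]]

tr B = −5 and det B = 6, so the characteristic polynomial is λ² − (−5)λ + (6) with roots −3 and −2.
Eigenvectors give P = [[3, −8], [1, −3]] with P⁻¹ = [[3, −8], [1, −3]], and B = P·diag(−3, −2)·P⁻¹.
Then B³ = P·diag(−27, −8)·P⁻¹ = [[−81, 64], [−27, 24]] · [[3, −8], [1, −3]] = [[−179, 456], [−57, 144]].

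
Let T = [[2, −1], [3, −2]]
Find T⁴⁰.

[[1, 0], [0, 1]]

T² = I (check: tr T = 0 and det T = −1), so T⁴⁰ = I since 40 is even.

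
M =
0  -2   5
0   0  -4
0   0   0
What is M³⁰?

M is strictly triangular, hence nilpotent: M³ = 0, so M³⁰ = 0.

[[0, 0, 0], [0, 0, 0], [0, 0, 0]]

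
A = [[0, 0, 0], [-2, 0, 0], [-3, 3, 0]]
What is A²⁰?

A is strictly triangular, hence nilpotent: A³ = 0, so A²⁰ = 0.

[[0, 0, 0], [0, 0, 0], [0, 0, 0]]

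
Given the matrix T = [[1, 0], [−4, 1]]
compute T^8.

T = I + N where N = [[0, 0], [−4, 0]] is strictly lower-triangular, so N^2 = 0.
(I + N)^8 = I + 8·N = [[1, 0], [−32, 1]].

[[1, 0], [−32, 1]]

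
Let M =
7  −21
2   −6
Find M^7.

[[7, −21], [2, −6]]

M² = M (a projection; rank 1, trace 1), so M^7 = M.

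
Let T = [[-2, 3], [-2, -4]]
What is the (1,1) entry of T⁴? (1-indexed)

-212

T² = [[-2, -18], [12, 10]]
T³ = [[40, 66], [-44, -4]]
T⁴ = [[-212, -144], [96, -116]]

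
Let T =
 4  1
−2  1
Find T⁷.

tr T = 5 and det T = 6, so the characteristic polynomial is λ² − (5)λ + (6) with roots 3 and 2.
Eigenvectors give P = [[−1, −1], [1, 2]] with P⁻¹ = [[−2, −1], [1, 1]], and T = P·diag(3, 2)·P⁻¹.
Then T⁷ = P·diag(2187, 128)·P⁻¹ = [[−2187, −128], [2187, 256]] · [[−2, −1], [1, 1]] = [[4246, 2059], [−4118, −1931]].

[[4246, 2059], [−4118, −1931]]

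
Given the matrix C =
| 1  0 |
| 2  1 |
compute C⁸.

[[1, 0], [16, 1]]

C = I + N where N = [[0, 0], [2, 0]] is strictly lower-triangular, so N² = 0.
(I + N)⁸ = I + 8·N = [[1, 0], [16, 1]].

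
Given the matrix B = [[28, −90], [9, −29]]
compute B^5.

tr B = −1 and det B = −2, so the characteristic polynomial is λ² − (−1)λ + (−2) with roots 1 and −2.
Eigenvectors give P = [[10, 3], [3, 1]] with P⁻¹ = [[1, −3], [−3, 10]], and B = P·diag(1, −2)·P⁻¹.
Then B^5 = P·diag(1, −32)·P⁻¹ = [[10, −96], [3, −32]] · [[1, −3], [−3, 10]] = [[298, −990], [99, −329]].

[[298, −990], [99, −329]]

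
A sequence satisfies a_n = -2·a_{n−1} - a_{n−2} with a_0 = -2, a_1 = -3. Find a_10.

48

With companion matrix B = [[-2, -1], [1, 0]], [a_n, a_{n−1}]ᵀ = B·[a_{n−1}, a_{n−2}]ᵀ, so [a_10, a_9]ᵀ = B^9·[a_1, a_0]ᵀ.
B^9 = [[-10, -9], [9, 8]], giving [a_10, a_9]ᵀ = [[48], [-43]].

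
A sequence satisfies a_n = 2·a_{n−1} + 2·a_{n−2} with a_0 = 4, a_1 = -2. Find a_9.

2272

With companion matrix Q = [[2, 2], [1, 0]], [a_n, a_{n−1}]ᵀ = Q·[a_{n−1}, a_{n−2}]ᵀ, so [a_9, a_8]ᵀ = Q⁸·[a_1, a_0]ᵀ.
Q⁸ = [[2448, 1792], [896, 656]], giving [a_9, a_8]ᵀ = [[2272], [832]].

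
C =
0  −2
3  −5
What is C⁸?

tr C = −5 and det C = 6, so the characteristic polynomial is λ² − (−5)λ + (6) with roots −3 and −2.
Eigenvectors give P = [[−2, 1], [−3, 1]] with P⁻¹ = [[1, −1], [3, −2]], and C = P·diag(−3, −2)·P⁻¹.
Then C⁸ = P·diag(6561, 256)·P⁻¹ = [[−13122, 256], [−19683, 256]] · [[1, −1], [3, −2]] = [[−12354, 12610], [−18915, 19171]].

[[−12354, 12610], [−18915, 19171]]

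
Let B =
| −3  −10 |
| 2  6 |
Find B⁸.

[[−1019, −2550], [510, 1276]]

tr B = 3 and det B = 2, so the characteristic polynomial is λ² − (3)λ + (2) with roots 1 and 2.
Eigenvectors give P = [[5, −2], [−2, 1]] with P⁻¹ = [[1, 2], [2, 5]], and B = P·diag(1, 2)·P⁻¹.
Then B⁸ = P·diag(1, 256)·P⁻¹ = [[5, −512], [−2, 256]] · [[1, 2], [2, 5]] = [[−1019, −2550], [510, 1276]].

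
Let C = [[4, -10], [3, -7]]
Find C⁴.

tr C = -3 and det C = 2, so the characteristic polynomial is λ² − (-3)λ + (2) with roots -2 and -1.
Eigenvectors give P = [[-5, -2], [-3, -1]] with P⁻¹ = [[1, -2], [-3, 5]], and C = P·diag(-2, -1)·P⁻¹.
Then C⁴ = P·diag(16, 1)·P⁻¹ = [[-80, -2], [-48, -1]] · [[1, -2], [-3, 5]] = [[-74, 150], [-45, 91]].

[[-74, 150], [-45, 91]]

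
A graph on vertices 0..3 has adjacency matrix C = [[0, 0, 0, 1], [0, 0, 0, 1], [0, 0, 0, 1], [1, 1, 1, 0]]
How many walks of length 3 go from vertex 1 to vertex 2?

The number of length-3 walks from vertex 1 to vertex 2 is entry (1,2) of C^3, where C is the adjacency matrix.
C^2 = [[1, 1, 1, 0], [1, 1, 1, 0], [1, 1, 1, 0], [0, 0, 0, 3]]
C^3 = [[0, 0, 0, 3], [0, 0, 0, 3], [0, 0, 0, 3], [3, 3, 3, 0]]

0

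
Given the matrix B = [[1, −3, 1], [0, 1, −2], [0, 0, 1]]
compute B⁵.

B = I + N where N = [[0, −3, 1], [0, 0, −2], [0, 0, 0]] is strictly upper-triangular, so N³ = 0.
(I + N)⁵ = I + 5·N + 10·N² = [[1, −15, 65], [0, 1, −10], [0, 0, 1]].

[[1, −15, 65], [0, 1, −10], [0, 0, 1]]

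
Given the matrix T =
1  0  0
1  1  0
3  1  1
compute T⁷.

[[1, 0, 0], [7, 1, 0], [42, 7, 1]]

T = I + N where N = [[0, 0, 0], [1, 0, 0], [3, 1, 0]] is strictly lower-triangular, so N³ = 0.
(I + N)⁷ = I + 7·N + 21·N² = [[1, 0, 0], [7, 1, 0], [42, 7, 1]].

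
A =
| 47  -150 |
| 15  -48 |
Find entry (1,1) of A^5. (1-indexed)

2507

tr A = -1 and det A = -6, so the characteristic polynomial is λ² − (-1)λ + (-6) with roots 2 and -3.
Eigenvectors give P = [[10, 3], [3, 1]] with P⁻¹ = [[1, -3], [-3, 10]], and A = P·diag(2, -3)·P⁻¹.
Then A^5 = P·diag(32, -243)·P⁻¹ = [[320, -729], [96, -243]] · [[1, -3], [-3, 10]] = [[2507, -8250], [825, -2718]].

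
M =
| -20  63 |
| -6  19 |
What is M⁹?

tr M = -1 and det M = -2, so the characteristic polynomial is λ² − (-1)λ + (-2) with roots 1 and -2.
Eigenvectors give P = [[3, 7], [1, 2]] with P⁻¹ = [[-2, 7], [1, -3]], and M = P·diag(1, -2)·P⁻¹.
Then M⁹ = P·diag(1, -512)·P⁻¹ = [[3, -3584], [1, -1024]] · [[-2, 7], [1, -3]] = [[-3590, 10773], [-1026, 3079]].

[[-3590, 10773], [-1026, 3079]]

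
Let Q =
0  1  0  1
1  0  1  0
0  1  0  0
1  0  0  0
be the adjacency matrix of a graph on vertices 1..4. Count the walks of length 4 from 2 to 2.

The number of length-4 walks from vertex 2 to vertex 2 is entry (2,2) of Q⁴, where Q is the adjacency matrix.
Q² = [[2, 0, 1, 0], [0, 2, 0, 1], [1, 0, 1, 0], [0, 1, 0, 1]]
Q³ = [[0, 3, 0, 2], [3, 0, 2, 0], [0, 2, 0, 1], [2, 0, 1, 0]]
Q⁴ = [[5, 0, 3, 0], [0, 5, 0, 3], [3, 0, 2, 0], [0, 3, 0, 2]]

5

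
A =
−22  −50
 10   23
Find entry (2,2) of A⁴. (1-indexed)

341

tr A = 1 and det A = −6, so the characteristic polynomial is λ² − (1)λ + (−6) with roots −2 and 3.
Eigenvectors give P = [[5, −2], [−2, 1]] with P⁻¹ = [[1, 2], [2, 5]], and A = P·diag(−2, 3)·P⁻¹.
Then A⁴ = P·diag(16, 81)·P⁻¹ = [[80, −162], [−32, 81]] · [[1, 2], [2, 5]] = [[−244, −650], [130, 341]].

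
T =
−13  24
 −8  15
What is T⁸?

[[−19679, 39360], [−13120, 26241]]

tr T = 2 and det T = −3, so the characteristic polynomial is λ² − (2)λ + (−3) with roots −1 and 3.
Eigenvectors give P = [[2, −3], [1, −2]] with P⁻¹ = [[2, −3], [1, −2]], and T = P·diag(−1, 3)·P⁻¹.
Then T⁸ = P·diag(1, 6561)·P⁻¹ = [[2, −19683], [1, −13122]] · [[2, −3], [1, −2]] = [[−19679, 39360], [−13120, 26241]].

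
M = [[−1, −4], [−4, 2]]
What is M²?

[[17, −4], [−4, 20]]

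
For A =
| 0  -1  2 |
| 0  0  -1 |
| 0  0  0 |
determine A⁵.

A is strictly triangular, hence nilpotent: A³ = 0, so A⁵ = 0.

[[0, 0, 0], [0, 0, 0], [0, 0, 0]]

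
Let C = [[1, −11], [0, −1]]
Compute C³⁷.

[[1, −11], [0, −1]]

C² = I (check: tr C = 0 and det C = −1), so C³⁷ = C since 37 is odd.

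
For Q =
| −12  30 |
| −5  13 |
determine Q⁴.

tr Q = 1 and det Q = −6, so the characteristic polynomial is λ² − (1)λ + (−6) with roots 3 and −2.
Eigenvectors give P = [[2, −3], [1, −1]] with P⁻¹ = [[−1, 3], [−1, 2]], and Q = P·diag(3, −2)·P⁻¹.
Then Q⁴ = P·diag(81, 16)·P⁻¹ = [[162, −48], [81, −16]] · [[−1, 3], [−1, 2]] = [[−114, 390], [−65, 211]].

[[−114, 390], [−65, 211]]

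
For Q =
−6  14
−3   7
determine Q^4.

[[−6, 14], [−3, 7]]

Q² = Q (a projection; rank 1, trace 1), so Q^4 = Q.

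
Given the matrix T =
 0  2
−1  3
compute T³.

[[−6, 14], [−7, 15]]

T² = [[−2, 6], [−3, 7]]
T³ = [[−6, 14], [−7, 15]]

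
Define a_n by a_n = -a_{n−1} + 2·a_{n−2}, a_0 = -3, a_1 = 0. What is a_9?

With companion matrix M = [[-1, 2], [1, 0]], [a_n, a_{n−1}]ᵀ = M·[a_{n−1}, a_{n−2}]ᵀ, so [a_9, a_8]ᵀ = M⁸·[a_1, a_0]ᵀ.
M⁸ = [[171, -170], [-85, 86]], giving [a_9, a_8]ᵀ = [[510], [-258]].

510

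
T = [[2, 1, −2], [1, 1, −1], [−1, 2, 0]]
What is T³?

[[18, −4, −13], [11, −2, −8], [1, 1, −1]]

T² = [[7, −1, −5], [4, 0, −3], [0, 1, 0]]
T³ = [[18, −4, −13], [11, −2, −8], [1, 1, −1]]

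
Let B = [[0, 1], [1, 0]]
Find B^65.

B² = I (check: tr B = 0 and det B = -1), so B^65 = B since 65 is odd.

[[0, 1], [1, 0]]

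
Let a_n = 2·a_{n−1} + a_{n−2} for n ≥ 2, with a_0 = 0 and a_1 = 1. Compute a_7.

With companion matrix T = [[2, 1], [1, 0]], [a_n, a_{n−1}]ᵀ = T·[a_{n−1}, a_{n−2}]ᵀ, so [a_7, a_6]ᵀ = T^6·[a_1, a_0]ᵀ.
T^6 = [[169, 70], [70, 29]], giving [a_7, a_6]ᵀ = [[169], [70]].

169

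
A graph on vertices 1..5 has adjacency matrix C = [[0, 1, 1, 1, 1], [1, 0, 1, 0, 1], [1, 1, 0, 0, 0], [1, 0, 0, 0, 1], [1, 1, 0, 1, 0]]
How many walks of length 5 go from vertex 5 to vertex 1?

58

The number of length-5 walks from vertex 5 to vertex 1 is entry (5,1) of C⁵, where C is the adjacency matrix.
C² = [[4, 2, 1, 1, 2], [2, 3, 1, 2, 1], [1, 1, 2, 1, 2], [1, 2, 1, 2, 1], [2, 1, 2, 1, 3]]
C³ = [[6, 7, 6, 6, 7], [7, 4, 5, 3, 7], [6, 5, 2, 3, 3], [6, 3, 3, 2, 5], [7, 7, 3, 5, 4]]
C⁴ = [[26, 19, 13, 13, 19], [19, 19, 11, 14, 14], [13, 11, 11, 9, 14], [13, 14, 9, 11, 11], [19, 14, 14, 11, 19]]
C⁵ = [[64, 58, 45, 45, 58], [58, 44, 38, 33, 52], [45, 38, 24, 27, 33], [45, 33, 27, 24, 38], [58, 52, 33, 38, 44]]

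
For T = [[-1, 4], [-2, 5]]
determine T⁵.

tr T = 4 and det T = 3, so the characteristic polynomial is λ² − (4)λ + (3) with roots 3 and 1.
Eigenvectors give P = [[1, -2], [1, -1]] with P⁻¹ = [[-1, 2], [-1, 1]], and T = P·diag(3, 1)·P⁻¹.
Then T⁵ = P·diag(243, 1)·P⁻¹ = [[243, -2], [243, -1]] · [[-1, 2], [-1, 1]] = [[-241, 484], [-242, 485]].

[[-241, 484], [-242, 485]]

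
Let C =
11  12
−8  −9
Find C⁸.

[[19681, 19680], [−13120, −13119]]

tr C = 2 and det C = −3, so the characteristic polynomial is λ² − (2)λ + (−3) with roots 3 and −1.
Eigenvectors give P = [[3, −1], [−2, 1]] with P⁻¹ = [[1, 1], [2, 3]], and C = P·diag(3, −1)·P⁻¹.
Then C⁸ = P·diag(6561, 1)·P⁻¹ = [[19683, −1], [−13122, 1]] · [[1, 1], [2, 3]] = [[19681, 19680], [−13120, −13119]].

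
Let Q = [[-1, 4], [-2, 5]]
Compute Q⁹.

[[-19681, 39364], [-19682, 39365]]

tr Q = 4 and det Q = 3, so the characteristic polynomial is λ² − (4)λ + (3) with roots 1 and 3.
Eigenvectors give P = [[2, 1], [1, 1]] with P⁻¹ = [[1, -1], [-1, 2]], and Q = P·diag(1, 3)·P⁻¹.
Then Q⁹ = P·diag(1, 19683)·P⁻¹ = [[2, 19683], [1, 19683]] · [[1, -1], [-1, 2]] = [[-19681, 39364], [-19682, 39365]].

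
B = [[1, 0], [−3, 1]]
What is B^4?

[[1, 0], [−12, 1]]

B = I + N where N = [[0, 0], [−3, 0]] is strictly lower-triangular, so N^2 = 0.
(I + N)^4 = I + 4·N = [[1, 0], [−12, 1]].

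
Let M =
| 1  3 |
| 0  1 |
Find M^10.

[[1, 30], [0, 1]]

M = I + N where N = [[0, 3], [0, 0]] is strictly upper-triangular, so N^2 = 0.
(I + N)^10 = I + 10·N = [[1, 30], [0, 1]].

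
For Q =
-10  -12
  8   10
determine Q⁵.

tr Q = 0 and det Q = -4, so the characteristic polynomial is λ² − (0)λ + (-4) with roots 2 and -2.
Eigenvectors give P = [[-1, 3], [1, -2]] with P⁻¹ = [[2, 3], [1, 1]], and Q = P·diag(2, -2)·P⁻¹.
Then Q⁵ = P·diag(32, -32)·P⁻¹ = [[-32, -96], [32, 64]] · [[2, 3], [1, 1]] = [[-160, -192], [128, 160]].

[[-160, -192], [128, 160]]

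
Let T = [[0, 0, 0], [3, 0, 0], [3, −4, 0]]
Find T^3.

T is strictly triangular, hence nilpotent: T^3 = 0, so T^3 = 0.

[[0, 0, 0], [0, 0, 0], [0, 0, 0]]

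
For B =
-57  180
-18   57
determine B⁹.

[[-373977, 1180980], [-118098, 373977]]

tr B = 0 and det B = -9, so the characteristic polynomial is λ² − (0)λ + (-9) with roots 3 and -3.
Eigenvectors give P = [[3, 10], [1, 3]] with P⁻¹ = [[-3, 10], [1, -3]], and B = P·diag(3, -3)·P⁻¹.
Then B⁹ = P·diag(19683, -19683)·P⁻¹ = [[59049, -196830], [19683, -59049]] · [[-3, 10], [1, -3]] = [[-373977, 1180980], [-118098, 373977]].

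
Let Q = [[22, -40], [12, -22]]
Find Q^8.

tr Q = 0 and det Q = -4, so the characteristic polynomial is λ² − (0)λ + (-4) with roots -2 and 2.
Eigenvectors give P = [[5, -2], [3, -1]] with P⁻¹ = [[-1, 2], [-3, 5]], and Q = P·diag(-2, 2)·P⁻¹.
Then Q^8 = P·diag(256, 256)·P⁻¹ = [[1280, -512], [768, -256]] · [[-1, 2], [-3, 5]] = [[256, 0], [0, 256]].

[[256, 0], [0, 256]]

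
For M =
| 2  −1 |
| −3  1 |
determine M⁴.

M² = [[7, −3], [−9, 4]]
M³ = [[23, −10], [−30, 13]]
M⁴ = [[76, −33], [−99, 43]]

[[76, −33], [−99, 43]]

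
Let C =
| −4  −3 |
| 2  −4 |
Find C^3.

[[8, −126], [84, 8]]

C^2 = [[10, 24], [−16, 10]]
C^3 = [[8, −126], [84, 8]]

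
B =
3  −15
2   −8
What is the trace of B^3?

tr B = −5 and det B = 6, so the characteristic polynomial is λ² − (−5)λ + (6) with roots −2 and −3.
Eigenvectors give P = [[3, −5], [1, −2]] with P⁻¹ = [[2, −5], [1, −3]], and B = P·diag(−2, −3)·P⁻¹.
Then B^3 = P·diag(−8, −27)·P⁻¹ = [[−24, 135], [−8, 54]] · [[2, −5], [1, −3]] = [[87, −285], [38, −122]].

−35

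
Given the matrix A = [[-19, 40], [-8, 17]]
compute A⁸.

[[32801, -65600], [13120, -26239]]

tr A = -2 and det A = -3, so the characteristic polynomial is λ² − (-2)λ + (-3) with roots -3 and 1.
Eigenvectors give P = [[5, 2], [2, 1]] with P⁻¹ = [[1, -2], [-2, 5]], and A = P·diag(-3, 1)·P⁻¹.
Then A⁸ = P·diag(6561, 1)·P⁻¹ = [[32805, 2], [13122, 1]] · [[1, -2], [-2, 5]] = [[32801, -65600], [13120, -26239]].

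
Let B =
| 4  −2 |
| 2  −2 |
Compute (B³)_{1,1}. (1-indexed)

B² = [[12, −4], [4, 0]]
B³ = [[40, −16], [16, −8]]

40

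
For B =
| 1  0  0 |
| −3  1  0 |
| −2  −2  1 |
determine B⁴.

B = I + N where N = [[0, 0, 0], [−3, 0, 0], [−2, −2, 0]] is strictly lower-triangular, so N³ = 0.
(I + N)⁴ = I + 4·N + 6·N² = [[1, 0, 0], [−12, 1, 0], [28, −8, 1]].

[[1, 0, 0], [−12, 1, 0], [28, −8, 1]]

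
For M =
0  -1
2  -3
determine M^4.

[[-14, 15], [-30, 31]]

tr M = -3 and det M = 2, so the characteristic polynomial is λ² − (-3)λ + (2) with roots -2 and -1.
Eigenvectors give P = [[-1, 1], [-2, 1]] with P⁻¹ = [[1, -1], [2, -1]], and M = P·diag(-2, -1)·P⁻¹.
Then M^4 = P·diag(16, 1)·P⁻¹ = [[-16, 1], [-32, 1]] · [[1, -1], [2, -1]] = [[-14, 15], [-30, 31]].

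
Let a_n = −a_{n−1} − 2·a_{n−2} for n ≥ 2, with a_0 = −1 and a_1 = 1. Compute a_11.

45

With companion matrix A = [[−1, −2], [1, 0]], [a_n, a_{n−1}]ᵀ = A·[a_{n−1}, a_{n−2}]ᵀ, so [a_11, a_10]ᵀ = A¹⁰·[a_1, a_0]ᵀ.
A¹⁰ = [[23, −22], [11, 34]], giving [a_11, a_10]ᵀ = [[45], [−23]].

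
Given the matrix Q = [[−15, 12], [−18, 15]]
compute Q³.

[[−135, 108], [−162, 135]]

tr Q = 0 and det Q = −9, so the characteristic polynomial is λ² − (0)λ + (−9) with roots 3 and −3.
Eigenvectors give P = [[−2, 1], [−3, 1]] with P⁻¹ = [[1, −1], [3, −2]], and Q = P·diag(3, −3)·P⁻¹.
Then Q³ = P·diag(27, −27)·P⁻¹ = [[−54, −27], [−81, −27]] · [[1, −1], [3, −2]] = [[−135, 108], [−162, 135]].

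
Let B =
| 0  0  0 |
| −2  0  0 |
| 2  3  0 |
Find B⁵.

[[0, 0, 0], [0, 0, 0], [0, 0, 0]]

B is strictly triangular, hence nilpotent: B³ = 0, so B⁵ = 0.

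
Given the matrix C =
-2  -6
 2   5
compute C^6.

tr C = 3 and det C = 2, so the characteristic polynomial is λ² − (3)λ + (2) with roots 2 and 1.
Eigenvectors give P = [[-3, -2], [2, 1]] with P⁻¹ = [[1, 2], [-2, -3]], and C = P·diag(2, 1)·P⁻¹.
Then C^6 = P·diag(64, 1)·P⁻¹ = [[-192, -2], [128, 1]] · [[1, 2], [-2, -3]] = [[-188, -378], [126, 253]].

[[-188, -378], [126, 253]]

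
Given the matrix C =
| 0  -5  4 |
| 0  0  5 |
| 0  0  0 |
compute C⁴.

C is strictly triangular, hence nilpotent: C³ = 0, so C⁴ = 0.

[[0, 0, 0], [0, 0, 0], [0, 0, 0]]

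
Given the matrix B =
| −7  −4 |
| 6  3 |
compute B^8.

[[19681, 13120], [−19680, −13119]]

tr B = −4 and det B = 3, so the characteristic polynomial is λ² − (−4)λ + (3) with roots −3 and −1.
Eigenvectors give P = [[−1, 2], [1, −3]] with P⁻¹ = [[−3, −2], [−1, −1]], and B = P·diag(−3, −1)·P⁻¹.
Then B^8 = P·diag(6561, 1)·P⁻¹ = [[−6561, 2], [6561, −3]] · [[−3, −2], [−1, −1]] = [[19681, 13120], [−19680, −13119]].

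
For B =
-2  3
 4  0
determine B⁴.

B² = [[16, -6], [-8, 12]]
B³ = [[-56, 48], [64, -24]]
B⁴ = [[304, -168], [-224, 192]]

[[304, -168], [-224, 192]]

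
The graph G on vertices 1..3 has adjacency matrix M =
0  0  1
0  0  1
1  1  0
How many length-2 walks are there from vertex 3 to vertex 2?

The number of length-2 walks from vertex 3 to vertex 2 is entry (3,2) of M², where M is the adjacency matrix.
M² = [[1, 1, 0], [1, 1, 0], [0, 0, 2]]

0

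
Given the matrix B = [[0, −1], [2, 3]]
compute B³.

[[−6, −7], [14, 15]]

tr B = 3 and det B = 2, so the characteristic polynomial is λ² − (3)λ + (2) with roots 1 and 2.
Eigenvectors give P = [[−1, −1], [1, 2]] with P⁻¹ = [[−2, −1], [1, 1]], and B = P·diag(1, 2)·P⁻¹.
Then B³ = P·diag(1, 8)·P⁻¹ = [[−1, −8], [1, 16]] · [[−2, −1], [1, 1]] = [[−6, −7], [14, 15]].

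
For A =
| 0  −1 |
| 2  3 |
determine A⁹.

tr A = 3 and det A = 2, so the characteristic polynomial is λ² − (3)λ + (2) with roots 2 and 1.
Eigenvectors give P = [[−1, −1], [2, 1]] with P⁻¹ = [[1, 1], [−2, −1]], and A = P·diag(2, 1)·P⁻¹.
Then A⁹ = P·diag(512, 1)·P⁻¹ = [[−512, −1], [1024, 1]] · [[1, 1], [−2, −1]] = [[−510, −511], [1022, 1023]].

[[−510, −511], [1022, 1023]]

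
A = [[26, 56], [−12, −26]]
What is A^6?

[[64, 0], [0, 64]]

tr A = 0 and det A = −4, so the characteristic polynomial is λ² − (0)λ + (−4) with roots −2 and 2.
Eigenvectors give P = [[−2, −7], [1, 3]] with P⁻¹ = [[3, 7], [−1, −2]], and A = P·diag(−2, 2)·P⁻¹.
Then A^6 = P·diag(64, 64)·P⁻¹ = [[−128, −448], [64, 192]] · [[3, 7], [−1, −2]] = [[64, 0], [0, 64]].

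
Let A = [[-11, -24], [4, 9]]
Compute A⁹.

tr A = -2 and det A = -3, so the characteristic polynomial is λ² − (-2)λ + (-3) with roots 1 and -3.
Eigenvectors give P = [[-2, -3], [1, 1]] with P⁻¹ = [[1, 3], [-1, -2]], and A = P·diag(1, -3)·P⁻¹.
Then A⁹ = P·diag(1, -19683)·P⁻¹ = [[-2, 59049], [1, -19683]] · [[1, 3], [-1, -2]] = [[-59051, -118104], [19684, 39369]].

[[-59051, -118104], [19684, 39369]]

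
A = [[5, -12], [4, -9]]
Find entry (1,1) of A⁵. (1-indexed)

tr A = -4 and det A = 3, so the characteristic polynomial is λ² − (-4)λ + (3) with roots -3 and -1.
Eigenvectors give P = [[-3, 2], [-2, 1]] with P⁻¹ = [[1, -2], [2, -3]], and A = P·diag(-3, -1)·P⁻¹.
Then A⁵ = P·diag(-243, -1)·P⁻¹ = [[729, -2], [486, -1]] · [[1, -2], [2, -3]] = [[725, -1452], [484, -969]].

725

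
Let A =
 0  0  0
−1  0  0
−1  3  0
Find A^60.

A is strictly triangular, hence nilpotent: A^3 = 0, so A^60 = 0.

[[0, 0, 0], [0, 0, 0], [0, 0, 0]]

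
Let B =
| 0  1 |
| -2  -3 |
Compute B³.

[[6, 7], [-14, -15]]

tr B = -3 and det B = 2, so the characteristic polynomial is λ² − (-3)λ + (2) with roots -2 and -1.
Eigenvectors give P = [[1, 1], [-2, -1]] with P⁻¹ = [[-1, -1], [2, 1]], and B = P·diag(-2, -1)·P⁻¹.
Then B³ = P·diag(-8, -1)·P⁻¹ = [[-8, -1], [16, 1]] · [[-1, -1], [2, 1]] = [[6, 7], [-14, -15]].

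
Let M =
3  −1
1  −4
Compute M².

[[8, 1], [−1, 15]]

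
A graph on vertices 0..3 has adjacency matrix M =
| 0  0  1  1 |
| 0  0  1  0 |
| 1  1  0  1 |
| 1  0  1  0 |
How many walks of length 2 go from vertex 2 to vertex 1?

0

The number of length-2 walks from vertex 2 to vertex 1 is entry (2,1) of M², where M is the adjacency matrix.
M² = [[2, 1, 1, 1], [1, 1, 0, 1], [1, 0, 3, 1], [1, 1, 1, 2]]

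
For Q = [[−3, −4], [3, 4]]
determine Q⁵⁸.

Q² = Q (a projection; rank 1, trace 1), so Q⁵⁸ = Q.

[[−3, −4], [3, 4]]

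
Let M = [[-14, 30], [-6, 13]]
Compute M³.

[[-44, 90], [-18, 37]]

tr M = -1 and det M = -2, so the characteristic polynomial is λ² − (-1)λ + (-2) with roots 1 and -2.
Eigenvectors give P = [[2, 5], [1, 2]] with P⁻¹ = [[-2, 5], [1, -2]], and M = P·diag(1, -2)·P⁻¹.
Then M³ = P·diag(1, -8)·P⁻¹ = [[2, -40], [1, -16]] · [[-2, 5], [1, -2]] = [[-44, 90], [-18, 37]].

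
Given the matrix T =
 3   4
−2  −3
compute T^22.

[[1, 0], [0, 1]]

T² = I (check: tr T = 0 and det T = −1), so T^22 = I since 22 is even.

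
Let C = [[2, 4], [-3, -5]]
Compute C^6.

[[-188, -252], [189, 253]]

tr C = -3 and det C = 2, so the characteristic polynomial is λ² − (-3)λ + (2) with roots -1 and -2.
Eigenvectors give P = [[4, -1], [-3, 1]] with P⁻¹ = [[1, 1], [3, 4]], and C = P·diag(-1, -2)·P⁻¹.
Then C^6 = P·diag(1, 64)·P⁻¹ = [[4, -64], [-3, 64]] · [[1, 1], [3, 4]] = [[-188, -252], [189, 253]].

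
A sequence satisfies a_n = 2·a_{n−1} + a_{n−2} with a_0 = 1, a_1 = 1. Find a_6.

99

With companion matrix T = [[2, 1], [1, 0]], [a_n, a_{n−1}]ᵀ = T·[a_{n−1}, a_{n−2}]ᵀ, so [a_6, a_5]ᵀ = T^5·[a_1, a_0]ᵀ.
T^5 = [[70, 29], [29, 12]], giving [a_6, a_5]ᵀ = [[99], [41]].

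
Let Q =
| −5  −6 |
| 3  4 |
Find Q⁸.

[[511, 510], [−255, −254]]

tr Q = −1 and det Q = −2, so the characteristic polynomial is λ² − (−1)λ + (−2) with roots 1 and −2.
Eigenvectors give P = [[1, −2], [−1, 1]] with P⁻¹ = [[−1, −2], [−1, −1]], and Q = P·diag(1, −2)·P⁻¹.
Then Q⁸ = P·diag(1, 256)·P⁻¹ = [[1, −512], [−1, 256]] · [[−1, −2], [−1, −1]] = [[511, 510], [−255, −254]].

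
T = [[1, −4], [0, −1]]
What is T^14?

[[1, 0], [0, 1]]

T² = I (check: tr T = 0 and det T = −1), so T^14 = I since 14 is even.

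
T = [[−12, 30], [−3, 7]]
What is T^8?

[[63306, −189150], [18915, −56489]]

tr T = −5 and det T = 6, so the characteristic polynomial is λ² − (−5)λ + (6) with roots −2 and −3.
Eigenvectors give P = [[3, 10], [1, 3]] with P⁻¹ = [[−3, 10], [1, −3]], and T = P·diag(−2, −3)·P⁻¹.
Then T^8 = P·diag(256, 6561)·P⁻¹ = [[768, 65610], [256, 19683]] · [[−3, 10], [1, −3]] = [[63306, −189150], [18915, −56489]].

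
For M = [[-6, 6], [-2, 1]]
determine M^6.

[[2724, -3990], [1330, -1931]]

tr M = -5 and det M = 6, so the characteristic polynomial is λ² − (-5)λ + (6) with roots -3 and -2.
Eigenvectors give P = [[2, -3], [1, -2]] with P⁻¹ = [[2, -3], [1, -2]], and M = P·diag(-3, -2)·P⁻¹.
Then M^6 = P·diag(729, 64)·P⁻¹ = [[1458, -192], [729, -128]] · [[2, -3], [1, -2]] = [[2724, -3990], [1330, -1931]].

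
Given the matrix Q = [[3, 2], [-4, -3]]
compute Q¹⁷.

[[3, 2], [-4, -3]]

Q² = I (check: tr Q = 0 and det Q = -1), so Q¹⁷ = Q since 17 is odd.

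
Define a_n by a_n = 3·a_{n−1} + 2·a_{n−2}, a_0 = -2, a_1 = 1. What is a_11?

With companion matrix A = [[3, 2], [1, 0]], [a_n, a_{n−1}]ᵀ = A·[a_{n−1}, a_{n−2}]ᵀ, so [a_11, a_10]ᵀ = A¹⁰·[a_1, a_0]ᵀ.
A¹⁰ = [[283667, 159294], [79647, 44726]], giving [a_11, a_10]ᵀ = [[-34921], [-9805]].

-34921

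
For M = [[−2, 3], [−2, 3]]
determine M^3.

[[−2, 3], [−2, 3]]

M² = M (a projection; rank 1, trace 1), so M^3 = M.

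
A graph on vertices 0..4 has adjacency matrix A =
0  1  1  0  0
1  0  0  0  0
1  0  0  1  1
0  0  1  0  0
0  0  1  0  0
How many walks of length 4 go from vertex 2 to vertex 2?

10

The number of length-4 walks from vertex 2 to vertex 2 is entry (2,2) of A⁴, where A is the adjacency matrix.
A² = [[2, 0, 0, 1, 1], [0, 1, 1, 0, 0], [0, 1, 3, 0, 0], [1, 0, 0, 1, 1], [1, 0, 0, 1, 1]]
A³ = [[0, 2, 4, 0, 0], [2, 0, 0, 1, 1], [4, 0, 0, 3, 3], [0, 1, 3, 0, 0], [0, 1, 3, 0, 0]]
A⁴ = [[6, 0, 0, 4, 4], [0, 2, 4, 0, 0], [0, 4, 10, 0, 0], [4, 0, 0, 3, 3], [4, 0, 0, 3, 3]]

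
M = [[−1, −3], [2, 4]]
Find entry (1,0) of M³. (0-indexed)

tr M = 3 and det M = 2, so the characteristic polynomial is λ² − (3)λ + (2) with roots 2 and 1.
Eigenvectors give P = [[−1, 3], [1, −2]] with P⁻¹ = [[2, 3], [1, 1]], and M = P·diag(2, 1)·P⁻¹.
Then M³ = P·diag(8, 1)·P⁻¹ = [[−8, 3], [8, −2]] · [[2, 3], [1, 1]] = [[−13, −21], [14, 22]].

14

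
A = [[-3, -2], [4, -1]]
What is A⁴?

[[-127, -48], [96, -79]]

A² = [[1, 8], [-16, -7]]
A³ = [[29, -10], [20, 39]]
A⁴ = [[-127, -48], [96, -79]]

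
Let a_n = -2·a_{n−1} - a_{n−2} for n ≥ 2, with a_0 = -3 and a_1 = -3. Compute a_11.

With companion matrix A = [[-2, -1], [1, 0]], [a_n, a_{n−1}]ᵀ = A·[a_{n−1}, a_{n−2}]ᵀ, so [a_11, a_10]ᵀ = A¹⁰·[a_1, a_0]ᵀ.
A¹⁰ = [[11, 10], [-10, -9]], giving [a_11, a_10]ᵀ = [[-63], [57]].

-63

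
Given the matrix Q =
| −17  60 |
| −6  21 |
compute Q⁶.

[[−6551, 21840], [−2184, 7281]]

tr Q = 4 and det Q = 3, so the characteristic polynomial is λ² − (4)λ + (3) with roots 1 and 3.
Eigenvectors give P = [[10, −3], [3, −1]] with P⁻¹ = [[1, −3], [3, −10]], and Q = P·diag(1, 3)·P⁻¹.
Then Q⁶ = P·diag(1, 729)·P⁻¹ = [[10, −2187], [3, −729]] · [[1, −3], [3, −10]] = [[−6551, 21840], [−2184, 7281]].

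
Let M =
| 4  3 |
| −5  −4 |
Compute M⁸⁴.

[[1, 0], [0, 1]]

M² = I (check: tr M = 0 and det M = −1), so M⁸⁴ = I since 84 is even.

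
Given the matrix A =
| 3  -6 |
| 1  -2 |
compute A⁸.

[[3, -6], [1, -2]]

A² = A (a projection; rank 1, trace 1), so A⁸ = A.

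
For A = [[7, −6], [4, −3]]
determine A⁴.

[[241, −240], [160, −159]]

tr A = 4 and det A = 3, so the characteristic polynomial is λ² − (4)λ + (3) with roots 1 and 3.
Eigenvectors give P = [[−1, 3], [−1, 2]] with P⁻¹ = [[2, −3], [1, −1]], and A = P·diag(1, 3)·P⁻¹.
Then A⁴ = P·diag(1, 81)·P⁻¹ = [[−1, 243], [−1, 162]] · [[2, −3], [1, −1]] = [[241, −240], [160, −159]].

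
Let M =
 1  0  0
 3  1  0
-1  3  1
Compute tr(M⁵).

M = I + N where N = [[0, 0, 0], [3, 0, 0], [-1, 3, 0]] is strictly lower-triangular, so N³ = 0.
(I + N)⁵ = I + 5·N + 10·N² = [[1, 0, 0], [15, 1, 0], [85, 15, 1]].

3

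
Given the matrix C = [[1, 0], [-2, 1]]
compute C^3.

C = I + N where N = [[0, 0], [-2, 0]] is strictly lower-triangular, so N^2 = 0.
(I + N)^3 = I + 3·N = [[1, 0], [-6, 1]].

[[1, 0], [-6, 1]]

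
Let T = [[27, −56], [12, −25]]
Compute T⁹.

[[137787, −275576], [59052, −118105]]

tr T = 2 and det T = −3, so the characteristic polynomial is λ² − (2)λ + (−3) with roots −1 and 3.
Eigenvectors give P = [[−2, −7], [−1, −3]] with P⁻¹ = [[3, −7], [−1, 2]], and T = P·diag(−1, 3)·P⁻¹.
Then T⁹ = P·diag(−1, 19683)·P⁻¹ = [[2, −137781], [1, −59049]] · [[3, −7], [−1, 2]] = [[137787, −275576], [59052, −118105]].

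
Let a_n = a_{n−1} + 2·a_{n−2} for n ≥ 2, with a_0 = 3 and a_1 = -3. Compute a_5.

With companion matrix M = [[1, 2], [1, 0]], [a_n, a_{n−1}]ᵀ = M·[a_{n−1}, a_{n−2}]ᵀ, so [a_5, a_4]ᵀ = M^4·[a_1, a_0]ᵀ.
M^4 = [[11, 10], [5, 6]], giving [a_5, a_4]ᵀ = [[-3], [3]].

-3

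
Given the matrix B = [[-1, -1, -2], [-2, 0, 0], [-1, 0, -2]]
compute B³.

[[-13, -5, -22], [-10, -2, -12], [-11, -3, -18]]

B² = [[5, 1, 6], [2, 2, 4], [3, 1, 6]]
B³ = [[-13, -5, -22], [-10, -2, -12], [-11, -3, -18]]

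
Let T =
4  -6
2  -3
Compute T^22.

T² = T (a projection; rank 1, trace 1), so T^22 = T.

[[4, -6], [2, -3]]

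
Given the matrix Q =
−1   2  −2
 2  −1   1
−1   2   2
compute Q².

[[7, −8, 0], [−5, 7, −3], [3, 0, 8]]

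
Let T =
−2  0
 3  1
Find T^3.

tr T = −1 and det T = −2, so the characteristic polynomial is λ² − (−1)λ + (−2) with roots 1 and −2.
Eigenvectors give P = [[0, −1], [1, 1]] with P⁻¹ = [[1, 1], [−1, 0]], and T = P·diag(1, −2)·P⁻¹.
Then T^3 = P·diag(1, −8)·P⁻¹ = [[0, 8], [1, −8]] · [[1, 1], [−1, 0]] = [[−8, 0], [9, 1]].

[[−8, 0], [9, 1]]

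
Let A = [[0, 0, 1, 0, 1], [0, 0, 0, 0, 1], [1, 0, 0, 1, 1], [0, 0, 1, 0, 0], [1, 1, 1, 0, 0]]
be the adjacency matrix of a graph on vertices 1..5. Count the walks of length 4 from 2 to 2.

3

The number of length-4 walks from vertex 2 to vertex 2 is entry (2,2) of A⁴, where A is the adjacency matrix.
A² = [[2, 1, 1, 1, 1], [1, 1, 1, 0, 0], [1, 1, 3, 0, 1], [1, 0, 0, 1, 1], [1, 0, 1, 1, 3]]
A³ = [[2, 1, 4, 1, 4], [1, 0, 1, 1, 3], [4, 1, 2, 3, 5], [1, 1, 3, 0, 1], [4, 3, 5, 1, 2]]
A⁴ = [[8, 4, 7, 4, 7], [4, 3, 5, 1, 2], [7, 5, 12, 2, 7], [4, 1, 2, 3, 5], [7, 2, 7, 5, 12]]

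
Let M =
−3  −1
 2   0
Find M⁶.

tr M = −3 and det M = 2, so the characteristic polynomial is λ² − (−3)λ + (2) with roots −1 and −2.
Eigenvectors give P = [[−1, −1], [2, 1]] with P⁻¹ = [[1, 1], [−2, −1]], and M = P·diag(−1, −2)·P⁻¹.
Then M⁶ = P·diag(1, 64)·P⁻¹ = [[−1, −64], [2, 64]] · [[1, 1], [−2, −1]] = [[127, 63], [−126, −62]].

[[127, 63], [−126, −62]]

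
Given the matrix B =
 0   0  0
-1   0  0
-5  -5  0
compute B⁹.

B is strictly triangular, hence nilpotent: B³ = 0, so B⁹ = 0.

[[0, 0, 0], [0, 0, 0], [0, 0, 0]]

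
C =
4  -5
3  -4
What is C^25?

C² = I (check: tr C = 0 and det C = -1), so C^25 = C since 25 is odd.

[[4, -5], [3, -4]]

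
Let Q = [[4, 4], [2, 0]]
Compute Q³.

[[128, 96], [48, 32]]

Q² = [[24, 16], [8, 8]]
Q³ = [[128, 96], [48, 32]]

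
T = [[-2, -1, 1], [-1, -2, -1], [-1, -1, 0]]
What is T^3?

T^2 = [[4, 3, -1], [5, 6, 1], [3, 3, 0]]
T^3 = [[-10, -9, 1], [-17, -18, -1], [-9, -9, 0]]

[[-10, -9, 1], [-17, -18, -1], [-9, -9, 0]]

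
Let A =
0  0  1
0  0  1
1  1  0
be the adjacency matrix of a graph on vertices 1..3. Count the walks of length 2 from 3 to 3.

2

The number of length-2 walks from vertex 3 to vertex 3 is entry (3,3) of A^2, where A is the adjacency matrix.
A^2 = [[1, 1, 0], [1, 1, 0], [0, 0, 2]]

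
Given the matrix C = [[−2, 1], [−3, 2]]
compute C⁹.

[[−2, 1], [−3, 2]]

C² = I (check: tr C = 0 and det C = −1), so C⁹ = C since 9 is odd.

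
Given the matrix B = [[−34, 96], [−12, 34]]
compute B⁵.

[[−544, 1536], [−192, 544]]

tr B = 0 and det B = −4, so the characteristic polynomial is λ² − (0)λ + (−4) with roots −2 and 2.
Eigenvectors give P = [[3, −8], [1, −3]] with P⁻¹ = [[3, −8], [1, −3]], and B = P·diag(−2, 2)·P⁻¹.
Then B⁵ = P·diag(−32, 32)·P⁻¹ = [[−96, −256], [−32, −96]] · [[3, −8], [1, −3]] = [[−544, 1536], [−192, 544]].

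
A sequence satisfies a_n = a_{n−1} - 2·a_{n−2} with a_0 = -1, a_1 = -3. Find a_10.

-1

With companion matrix M = [[1, -2], [1, 0]], [a_n, a_{n−1}]ᵀ = M·[a_{n−1}, a_{n−2}]ᵀ, so [a_10, a_9]ᵀ = M⁹·[a_1, a_0]ᵀ.
M⁹ = [[-11, 34], [-17, 6]], giving [a_10, a_9]ᵀ = [[-1], [45]].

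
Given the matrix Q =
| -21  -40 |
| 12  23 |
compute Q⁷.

tr Q = 2 and det Q = -3, so the characteristic polynomial is λ² − (2)λ + (-3) with roots -1 and 3.
Eigenvectors give P = [[-2, -5], [1, 3]] with P⁻¹ = [[-3, -5], [1, 2]], and Q = P·diag(-1, 3)·P⁻¹.
Then Q⁷ = P·diag(-1, 2187)·P⁻¹ = [[2, -10935], [-1, 6561]] · [[-3, -5], [1, 2]] = [[-10941, -21880], [6564, 13127]].

[[-10941, -21880], [6564, 13127]]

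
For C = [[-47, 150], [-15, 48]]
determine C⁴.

[[-569, 1950], [-195, 666]]

tr C = 1 and det C = -6, so the characteristic polynomial is λ² − (1)λ + (-6) with roots 3 and -2.
Eigenvectors give P = [[3, 10], [1, 3]] with P⁻¹ = [[-3, 10], [1, -3]], and C = P·diag(3, -2)·P⁻¹.
Then C⁴ = P·diag(81, 16)·P⁻¹ = [[243, 160], [81, 48]] · [[-3, 10], [1, -3]] = [[-569, 1950], [-195, 666]].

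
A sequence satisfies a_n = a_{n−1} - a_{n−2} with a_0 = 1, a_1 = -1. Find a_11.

With companion matrix T = [[1, -1], [1, 0]], [a_n, a_{n−1}]ᵀ = T·[a_{n−1}, a_{n−2}]ᵀ, so [a_11, a_10]ᵀ = T^10·[a_1, a_0]ᵀ.
T^10 = [[-1, 1], [-1, 0]], giving [a_11, a_10]ᵀ = [[2], [1]].

2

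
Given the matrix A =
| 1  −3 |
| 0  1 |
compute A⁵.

A = I + N where N = [[0, −3], [0, 0]] is strictly upper-triangular, so N² = 0.
(I + N)⁵ = I + 5·N = [[1, −15], [0, 1]].

[[1, −15], [0, 1]]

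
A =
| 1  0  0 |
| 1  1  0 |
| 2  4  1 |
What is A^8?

A = I + N where N = [[0, 0, 0], [1, 0, 0], [2, 4, 0]] is strictly lower-triangular, so N^3 = 0.
(I + N)^8 = I + 8·N + 28·N^2 = [[1, 0, 0], [8, 1, 0], [128, 32, 1]].

[[1, 0, 0], [8, 1, 0], [128, 32, 1]]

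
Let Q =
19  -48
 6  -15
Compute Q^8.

tr Q = 4 and det Q = 3, so the characteristic polynomial is λ² − (4)λ + (3) with roots 1 and 3.
Eigenvectors give P = [[8, 3], [3, 1]] with P⁻¹ = [[-1, 3], [3, -8]], and Q = P·diag(1, 3)·P⁻¹.
Then Q^8 = P·diag(1, 6561)·P⁻¹ = [[8, 19683], [3, 6561]] · [[-1, 3], [3, -8]] = [[59041, -157440], [19680, -52479]].

[[59041, -157440], [19680, -52479]]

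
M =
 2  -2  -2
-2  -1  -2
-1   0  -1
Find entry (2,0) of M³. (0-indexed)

M² = [[10, -2, 2], [0, 5, 8], [-1, 2, 3]]
M³ = [[22, -18, -18], [-18, -5, -18], [-9, 0, -5]]

-9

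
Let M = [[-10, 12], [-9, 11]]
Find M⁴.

tr M = 1 and det M = -2, so the characteristic polynomial is λ² − (1)λ + (-2) with roots -1 and 2.
Eigenvectors give P = [[4, 1], [3, 1]] with P⁻¹ = [[1, -1], [-3, 4]], and M = P·diag(-1, 2)·P⁻¹.
Then M⁴ = P·diag(1, 16)·P⁻¹ = [[4, 16], [3, 16]] · [[1, -1], [-3, 4]] = [[-44, 60], [-45, 61]].

[[-44, 60], [-45, 61]]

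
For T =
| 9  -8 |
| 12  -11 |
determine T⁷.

[[4377, -4376], [6564, -6563]]

tr T = -2 and det T = -3, so the characteristic polynomial is λ² − (-2)λ + (-3) with roots 1 and -3.
Eigenvectors give P = [[1, 2], [1, 3]] with P⁻¹ = [[3, -2], [-1, 1]], and T = P·diag(1, -3)·P⁻¹.
Then T⁷ = P·diag(1, -2187)·P⁻¹ = [[1, -4374], [1, -6561]] · [[3, -2], [-1, 1]] = [[4377, -4376], [6564, -6563]].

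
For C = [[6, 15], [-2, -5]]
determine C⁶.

[[6, 15], [-2, -5]]

C² = C (a projection; rank 1, trace 1), so C⁶ = C.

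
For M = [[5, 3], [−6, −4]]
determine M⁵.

[[65, 33], [−66, −34]]

tr M = 1 and det M = −2, so the characteristic polynomial is λ² − (1)λ + (−2) with roots 2 and −1.
Eigenvectors give P = [[−1, 1], [1, −2]] with P⁻¹ = [[−2, −1], [−1, −1]], and M = P·diag(2, −1)·P⁻¹.
Then M⁵ = P·diag(32, −1)·P⁻¹ = [[−32, −1], [32, 2]] · [[−2, −1], [−1, −1]] = [[65, 33], [−66, −34]].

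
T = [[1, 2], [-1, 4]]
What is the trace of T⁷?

2315

tr T = 5 and det T = 6, so the characteristic polynomial is λ² − (5)λ + (6) with roots 3 and 2.
Eigenvectors give P = [[-1, -2], [-1, -1]] with P⁻¹ = [[1, -2], [-1, 1]], and T = P·diag(3, 2)·P⁻¹.
Then T⁷ = P·diag(2187, 128)·P⁻¹ = [[-2187, -256], [-2187, -128]] · [[1, -2], [-1, 1]] = [[-1931, 4118], [-2059, 4246]].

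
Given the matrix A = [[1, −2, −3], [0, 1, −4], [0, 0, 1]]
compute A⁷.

A = I + N where N = [[0, −2, −3], [0, 0, −4], [0, 0, 0]] is strictly upper-triangular, so N³ = 0.
(I + N)⁷ = I + 7·N + 21·N² = [[1, −14, 147], [0, 1, −28], [0, 0, 1]].

[[1, −14, 147], [0, 1, −28], [0, 0, 1]]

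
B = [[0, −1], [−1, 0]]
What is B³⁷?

[[0, −1], [−1, 0]]

B² = I (check: tr B = 0 and det B = −1), so B³⁷ = B since 37 is odd.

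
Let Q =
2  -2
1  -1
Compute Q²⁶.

Q² = Q (a projection; rank 1, trace 1), so Q²⁶ = Q.

[[2, -2], [1, -1]]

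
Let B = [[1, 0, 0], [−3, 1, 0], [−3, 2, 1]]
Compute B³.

B = I + N where N = [[0, 0, 0], [−3, 0, 0], [−3, 2, 0]] is strictly lower-triangular, so N³ = 0.
(I + N)³ = I + 3·N + 3·N² = [[1, 0, 0], [−9, 1, 0], [−27, 6, 1]].

[[1, 0, 0], [−9, 1, 0], [−27, 6, 1]]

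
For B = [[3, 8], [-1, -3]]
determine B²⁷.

B² = I (check: tr B = 0 and det B = -1), so B²⁷ = B since 27 is odd.

[[3, 8], [-1, -3]]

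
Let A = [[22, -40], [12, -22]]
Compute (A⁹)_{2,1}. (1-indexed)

3072

tr A = 0 and det A = -4, so the characteristic polynomial is λ² − (0)λ + (-4) with roots -2 and 2.
Eigenvectors give P = [[-5, 2], [-3, 1]] with P⁻¹ = [[1, -2], [3, -5]], and A = P·diag(-2, 2)·P⁻¹.
Then A⁹ = P·diag(-512, 512)·P⁻¹ = [[2560, 1024], [1536, 512]] · [[1, -2], [3, -5]] = [[5632, -10240], [3072, -5632]].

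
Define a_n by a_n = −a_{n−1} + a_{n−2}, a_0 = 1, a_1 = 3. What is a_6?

With companion matrix B = [[−1, 1], [1, 0]], [a_n, a_{n−1}]ᵀ = B·[a_{n−1}, a_{n−2}]ᵀ, so [a_6, a_5]ᵀ = B⁵·[a_1, a_0]ᵀ.
B⁵ = [[−8, 5], [5, −3]], giving [a_6, a_5]ᵀ = [[−19], [12]].

−19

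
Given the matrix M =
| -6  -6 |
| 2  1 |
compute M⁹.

[[-77196, -115026], [38342, 57001]]

tr M = -5 and det M = 6, so the characteristic polynomial is λ² − (-5)λ + (6) with roots -3 and -2.
Eigenvectors give P = [[2, 3], [-1, -2]] with P⁻¹ = [[2, 3], [-1, -2]], and M = P·diag(-3, -2)·P⁻¹.
Then M⁹ = P·diag(-19683, -512)·P⁻¹ = [[-39366, -1536], [19683, 1024]] · [[2, 3], [-1, -2]] = [[-77196, -115026], [38342, 57001]].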